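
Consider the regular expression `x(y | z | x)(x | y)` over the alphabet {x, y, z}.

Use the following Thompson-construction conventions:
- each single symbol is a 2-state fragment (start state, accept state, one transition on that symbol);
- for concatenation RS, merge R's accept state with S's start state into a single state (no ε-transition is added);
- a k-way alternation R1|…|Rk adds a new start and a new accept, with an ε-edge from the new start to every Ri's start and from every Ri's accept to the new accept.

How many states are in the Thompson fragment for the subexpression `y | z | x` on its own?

8

Fragment for `y | z | x`:
Each of the 3 symbol leaves contributes a 2-state fragment.
  y | z | x : 8 states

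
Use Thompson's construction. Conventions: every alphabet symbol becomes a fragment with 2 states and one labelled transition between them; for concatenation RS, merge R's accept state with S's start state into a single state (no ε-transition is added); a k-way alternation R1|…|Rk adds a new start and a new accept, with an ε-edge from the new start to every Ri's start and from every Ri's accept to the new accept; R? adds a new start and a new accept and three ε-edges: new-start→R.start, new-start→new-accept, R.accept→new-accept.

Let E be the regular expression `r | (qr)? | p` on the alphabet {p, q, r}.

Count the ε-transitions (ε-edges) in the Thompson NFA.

9

Building bottom-up:
Each of the 4 symbol leaves contributes 0 ε-transitions.
  qr : 0 ε-transitions
  (qr)? : 3 ε-transitions
  r | (qr)? | p : 9 ε-transitions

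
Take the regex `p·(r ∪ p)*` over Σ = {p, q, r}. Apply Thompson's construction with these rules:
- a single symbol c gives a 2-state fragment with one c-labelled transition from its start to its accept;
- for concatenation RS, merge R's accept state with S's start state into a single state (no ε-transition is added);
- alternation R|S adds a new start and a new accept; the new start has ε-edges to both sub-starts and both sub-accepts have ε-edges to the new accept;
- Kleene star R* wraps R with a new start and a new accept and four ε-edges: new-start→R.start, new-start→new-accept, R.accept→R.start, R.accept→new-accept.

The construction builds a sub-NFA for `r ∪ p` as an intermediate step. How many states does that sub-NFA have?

Fragment for `r ∪ p`:
Each of the 2 symbol leaves contributes a 2-state fragment.
  r ∪ p = 6 states

6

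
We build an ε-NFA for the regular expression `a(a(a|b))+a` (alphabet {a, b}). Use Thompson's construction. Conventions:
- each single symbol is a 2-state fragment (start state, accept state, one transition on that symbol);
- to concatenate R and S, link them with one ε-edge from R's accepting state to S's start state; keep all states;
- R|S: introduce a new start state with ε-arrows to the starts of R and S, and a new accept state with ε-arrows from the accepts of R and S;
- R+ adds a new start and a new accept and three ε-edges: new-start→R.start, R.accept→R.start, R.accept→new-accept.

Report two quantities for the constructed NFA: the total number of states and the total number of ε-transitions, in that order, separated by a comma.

14, 10

Building bottom-up:
Each of the 5 symbol leaves contributes 2 states and 0 ε-transitions.
  a|b = 6 states, 4 ε-transitions
  a(a|b) = 8 states, 5 ε-transitions
  (a(a|b))+ = 10 states, 8 ε-transitions
  a(a(a|b))+a = 14 states, 10 ε-transitions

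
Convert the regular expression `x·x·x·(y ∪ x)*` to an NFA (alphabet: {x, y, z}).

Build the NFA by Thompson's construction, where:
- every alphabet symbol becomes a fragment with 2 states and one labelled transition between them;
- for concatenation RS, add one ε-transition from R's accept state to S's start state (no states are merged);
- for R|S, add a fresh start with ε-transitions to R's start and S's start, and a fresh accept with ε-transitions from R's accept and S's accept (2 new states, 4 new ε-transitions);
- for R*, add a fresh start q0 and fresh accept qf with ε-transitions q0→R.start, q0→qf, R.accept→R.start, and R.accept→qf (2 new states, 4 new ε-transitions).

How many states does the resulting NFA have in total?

14

By structural recursion:
Each of the 5 symbol leaves contributes a 2-state fragment.
  y ∪ x → 6 states
  (y ∪ x)* → 8 states
  x·x·x·(y ∪ x)* → 14 states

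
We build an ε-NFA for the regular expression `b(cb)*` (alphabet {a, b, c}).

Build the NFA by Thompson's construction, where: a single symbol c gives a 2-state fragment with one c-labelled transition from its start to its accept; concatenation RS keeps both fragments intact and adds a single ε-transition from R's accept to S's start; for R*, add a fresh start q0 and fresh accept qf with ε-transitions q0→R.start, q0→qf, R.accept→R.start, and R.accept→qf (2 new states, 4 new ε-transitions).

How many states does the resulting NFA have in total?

8

By structural recursion:
Each of the 3 symbol leaves contributes a 2-state fragment.
  cb : 4 states
  (cb)* : 6 states
  b(cb)* : 8 states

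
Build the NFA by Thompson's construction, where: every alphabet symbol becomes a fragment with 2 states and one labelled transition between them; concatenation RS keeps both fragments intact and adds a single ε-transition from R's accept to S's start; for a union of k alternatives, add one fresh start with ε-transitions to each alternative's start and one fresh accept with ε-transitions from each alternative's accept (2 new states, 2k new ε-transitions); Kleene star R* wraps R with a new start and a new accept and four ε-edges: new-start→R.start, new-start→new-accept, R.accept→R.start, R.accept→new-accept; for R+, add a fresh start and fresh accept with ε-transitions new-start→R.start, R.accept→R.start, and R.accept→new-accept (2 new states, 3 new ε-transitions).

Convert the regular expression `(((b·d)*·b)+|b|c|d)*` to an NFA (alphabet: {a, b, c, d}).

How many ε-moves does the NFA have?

Per subexpression:
Each of the 6 symbol leaves contributes 0 ε-transitions.
  b·d — 1 ε-transition
  (b·d)* — 5 ε-transitions
  (b·d)*·b — 6 ε-transitions
  ((b·d)*·b)+ — 9 ε-transitions
  ((b·d)*·b)+|b|c|d — 17 ε-transitions
  (((b·d)*·b)+|b|c|d)* — 21 ε-transitions

21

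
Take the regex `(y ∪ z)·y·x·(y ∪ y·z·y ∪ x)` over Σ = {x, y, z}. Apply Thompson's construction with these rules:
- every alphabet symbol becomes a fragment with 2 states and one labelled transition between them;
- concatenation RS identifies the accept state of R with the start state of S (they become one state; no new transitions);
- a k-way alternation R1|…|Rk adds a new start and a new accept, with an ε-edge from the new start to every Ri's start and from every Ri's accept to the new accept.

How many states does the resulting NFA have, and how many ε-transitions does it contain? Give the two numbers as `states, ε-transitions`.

17, 10

Recursing over subexpressions:
Each of the 9 symbol leaves contributes 2 states and 0 ε-transitions.
  y ∪ z — 6 states, 4 ε-transitions
  y·z·y — 4 states, 0 ε-transitions
  y ∪ y·z·y ∪ x — 10 states, 6 ε-transitions
  (y ∪ z)·y·x·(y ∪ y·z·y ∪ x) — 17 states, 10 ε-transitions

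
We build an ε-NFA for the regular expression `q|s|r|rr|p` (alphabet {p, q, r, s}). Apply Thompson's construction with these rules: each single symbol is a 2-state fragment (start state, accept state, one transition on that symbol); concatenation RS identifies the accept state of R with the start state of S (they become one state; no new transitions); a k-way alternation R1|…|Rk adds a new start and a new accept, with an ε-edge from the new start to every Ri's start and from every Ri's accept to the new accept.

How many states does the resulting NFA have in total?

13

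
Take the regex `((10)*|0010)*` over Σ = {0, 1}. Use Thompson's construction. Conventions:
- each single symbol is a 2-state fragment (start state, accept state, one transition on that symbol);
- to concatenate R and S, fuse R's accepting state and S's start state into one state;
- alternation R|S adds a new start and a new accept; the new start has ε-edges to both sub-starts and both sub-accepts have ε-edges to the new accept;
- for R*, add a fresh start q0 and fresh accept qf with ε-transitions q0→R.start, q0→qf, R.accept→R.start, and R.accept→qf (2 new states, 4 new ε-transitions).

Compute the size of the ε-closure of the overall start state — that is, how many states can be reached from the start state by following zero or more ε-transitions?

8

Compute the ε-closure size of each fragment's start state recursively; a symbol fragment's start has no outgoing ε-edge, so its closure is just itself (size 1).
  10 → same as the first factor's closure: |closure| = 1
  (10)* → the star's fresh start ε-reaches both the body's start and the fresh accept: |closure| = 2 + 1 = 3
  0010 → |closure| equals the left operand's closure size = 1 (its accept is not ε-reachable, so the closure stops there)
  (10)*|0010 → |closure| = 1 (new start) + (3 + 1) + 1 (new accept, since some branch ε-reaches its own accept) = 6
  ((10)*|0010)* → |closure| = 1 (new start) + 6 (body) + 1 (new accept) = 8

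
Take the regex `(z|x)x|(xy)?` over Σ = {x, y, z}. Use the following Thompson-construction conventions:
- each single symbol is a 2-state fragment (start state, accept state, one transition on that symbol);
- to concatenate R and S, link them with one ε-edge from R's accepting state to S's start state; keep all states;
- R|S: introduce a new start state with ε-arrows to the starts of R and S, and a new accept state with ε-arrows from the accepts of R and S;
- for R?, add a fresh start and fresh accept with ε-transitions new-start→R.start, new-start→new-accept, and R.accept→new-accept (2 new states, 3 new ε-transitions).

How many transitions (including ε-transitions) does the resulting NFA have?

Recursing over subexpressions:
Each of the 5 symbol leaves contributes 1 transition (1 symbol, 0 ε).
  z|x : 6 transitions (2 symbol, 4 ε)
  (z|x)x : 8 transitions (3 symbol, 5 ε)
  xy : 3 transitions (2 symbol, 1 ε)
  (xy)? : 6 transitions (2 symbol, 4 ε)
  (z|x)x|(xy)? : 18 transitions (5 symbol, 13 ε)

18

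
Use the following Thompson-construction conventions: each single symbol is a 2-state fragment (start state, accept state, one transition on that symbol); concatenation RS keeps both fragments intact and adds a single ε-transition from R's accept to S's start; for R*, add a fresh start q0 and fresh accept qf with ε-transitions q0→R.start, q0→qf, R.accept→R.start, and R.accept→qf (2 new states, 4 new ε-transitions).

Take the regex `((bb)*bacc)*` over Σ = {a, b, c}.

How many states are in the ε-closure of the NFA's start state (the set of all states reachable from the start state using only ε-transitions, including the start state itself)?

6

Work bottom-up. For each fragment F, track |ε-closure(F.start)| and whether F's accept lies in that closure (i.e. whether F accepts ε). A single-symbol fragment has closure size 1 and does not accept ε.
  bb → same as the first factor's closure: |closure| = 1
  (bb)* → the star's fresh start ε-reaches both the body's start and the fresh accept: |closure| = 2 + 1 = 3
  (bb)*bacc → the left operand accepts ε, so the closure extends into the next operand (via the concat ε-link); |closure| = 3 + 1 = 4
  ((bb)*bacc)* → |closure| = 1 (new start) + 4 (body) + 1 (new accept) = 6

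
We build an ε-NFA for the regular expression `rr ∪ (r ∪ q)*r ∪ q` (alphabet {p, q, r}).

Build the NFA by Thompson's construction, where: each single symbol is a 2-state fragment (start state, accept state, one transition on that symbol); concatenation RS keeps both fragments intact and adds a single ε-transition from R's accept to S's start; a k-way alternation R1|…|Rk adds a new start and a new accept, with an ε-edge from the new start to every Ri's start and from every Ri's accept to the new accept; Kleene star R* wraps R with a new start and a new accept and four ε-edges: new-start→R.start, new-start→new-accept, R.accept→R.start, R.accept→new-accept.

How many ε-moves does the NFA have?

Building bottom-up:
Each of the 6 symbol leaves contributes 0 ε-transitions.
  rr : 1 ε-transition
  r ∪ q : 4 ε-transitions
  (r ∪ q)* : 8 ε-transitions
  (r ∪ q)*r : 9 ε-transitions
  rr ∪ (r ∪ q)*r ∪ q : 16 ε-transitions

16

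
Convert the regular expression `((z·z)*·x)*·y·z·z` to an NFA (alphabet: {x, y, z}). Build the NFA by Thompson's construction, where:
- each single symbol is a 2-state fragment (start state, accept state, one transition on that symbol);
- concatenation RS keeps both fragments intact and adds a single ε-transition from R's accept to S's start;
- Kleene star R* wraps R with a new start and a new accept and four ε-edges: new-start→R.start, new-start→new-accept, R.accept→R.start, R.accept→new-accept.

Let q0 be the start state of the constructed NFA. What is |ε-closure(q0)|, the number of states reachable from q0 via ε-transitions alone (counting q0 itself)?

7

Work bottom-up. For each fragment F, track |ε-closure(F.start)| and whether F's accept lies in that closure (i.e. whether F accepts ε). A single-symbol fragment has closure size 1 and does not accept ε.
  z·z → |ε-closure| equals the left operand's closure size = 1 (its accept is not ε-reachable, so the closure stops there)
  (z·z)* → |ε-closure| = 1 (new start) + 1 (body) + 1 (new accept) = 3
  (z·z)*·x → |ε-closure| = 3 + 1 = 4 (closure spills across the concat boundary because the left factor accepts ε)
  ((z·z)*·x)* → the star's fresh start ε-reaches both the body's start and the fresh accept: |ε-closure| = 2 + 4 = 6
  ((z·z)*·x)*·y·z·z → the left operand accepts ε, so the closure extends into the next operand (via the concat ε-link); |ε-closure| = 6 + 1 = 7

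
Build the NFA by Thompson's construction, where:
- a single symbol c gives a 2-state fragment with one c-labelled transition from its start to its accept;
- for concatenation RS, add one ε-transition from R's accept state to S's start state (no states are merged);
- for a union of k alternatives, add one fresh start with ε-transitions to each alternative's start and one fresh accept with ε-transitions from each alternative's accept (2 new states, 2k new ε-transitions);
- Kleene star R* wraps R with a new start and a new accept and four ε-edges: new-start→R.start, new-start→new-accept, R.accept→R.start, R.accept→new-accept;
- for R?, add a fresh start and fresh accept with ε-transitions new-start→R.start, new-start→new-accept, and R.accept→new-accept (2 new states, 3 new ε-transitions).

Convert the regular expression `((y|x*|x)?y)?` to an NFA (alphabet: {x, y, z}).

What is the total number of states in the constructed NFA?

16

Bottom-up over the parse tree:
Each of the 4 symbol leaves contributes a 2-state fragment.
  x* = 4 states
  y|x*|x = 10 states
  (y|x*|x)? = 12 states
  (y|x*|x)?y = 14 states
  ((y|x*|x)?y)? = 16 states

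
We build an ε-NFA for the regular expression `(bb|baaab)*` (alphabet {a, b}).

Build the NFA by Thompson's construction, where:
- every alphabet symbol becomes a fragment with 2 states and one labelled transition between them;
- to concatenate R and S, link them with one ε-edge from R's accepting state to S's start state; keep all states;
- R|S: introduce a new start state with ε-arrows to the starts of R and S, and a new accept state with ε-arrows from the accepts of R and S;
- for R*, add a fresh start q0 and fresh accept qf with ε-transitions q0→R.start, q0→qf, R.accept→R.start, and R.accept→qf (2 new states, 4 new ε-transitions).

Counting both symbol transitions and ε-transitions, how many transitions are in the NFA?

20

By structural recursion:
Each of the 7 symbol leaves contributes 1 transition (1 symbol, 0 ε).
  bb — 3 transitions (2 symbol, 1 ε)
  baaab — 9 transitions (5 symbol, 4 ε)
  bb|baaab — 16 transitions (7 symbol, 9 ε)
  (bb|baaab)* — 20 transitions (7 symbol, 13 ε)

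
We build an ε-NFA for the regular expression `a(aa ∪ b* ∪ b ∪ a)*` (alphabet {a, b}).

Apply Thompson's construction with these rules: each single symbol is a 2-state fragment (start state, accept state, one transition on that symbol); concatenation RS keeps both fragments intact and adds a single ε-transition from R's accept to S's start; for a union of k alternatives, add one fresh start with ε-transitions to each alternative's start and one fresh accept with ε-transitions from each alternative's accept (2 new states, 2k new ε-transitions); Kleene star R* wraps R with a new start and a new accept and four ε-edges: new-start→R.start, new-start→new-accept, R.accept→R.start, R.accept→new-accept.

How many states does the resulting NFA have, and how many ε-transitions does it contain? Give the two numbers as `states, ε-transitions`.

18, 18

Building bottom-up:
Each of the 6 symbol leaves contributes 2 states and 0 ε-transitions.
  aa = 4 states, 1 ε-transition
  b* = 4 states, 4 ε-transitions
  aa ∪ b* ∪ b ∪ a = 14 states, 13 ε-transitions
  (aa ∪ b* ∪ b ∪ a)* = 16 states, 17 ε-transitions
  a(aa ∪ b* ∪ b ∪ a)* = 18 states, 18 ε-transitions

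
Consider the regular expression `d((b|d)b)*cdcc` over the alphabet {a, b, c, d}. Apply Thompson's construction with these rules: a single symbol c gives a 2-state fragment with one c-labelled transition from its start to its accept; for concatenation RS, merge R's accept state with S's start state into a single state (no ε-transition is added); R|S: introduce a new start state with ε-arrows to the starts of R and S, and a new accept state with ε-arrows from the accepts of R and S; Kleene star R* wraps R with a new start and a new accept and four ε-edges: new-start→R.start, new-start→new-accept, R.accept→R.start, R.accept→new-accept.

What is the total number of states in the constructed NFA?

14

Building bottom-up:
Each of the 8 symbol leaves contributes a 2-state fragment.
  b|d → 6 states
  (b|d)b → 7 states
  ((b|d)b)* → 9 states
  d((b|d)b)*cdcc → 14 states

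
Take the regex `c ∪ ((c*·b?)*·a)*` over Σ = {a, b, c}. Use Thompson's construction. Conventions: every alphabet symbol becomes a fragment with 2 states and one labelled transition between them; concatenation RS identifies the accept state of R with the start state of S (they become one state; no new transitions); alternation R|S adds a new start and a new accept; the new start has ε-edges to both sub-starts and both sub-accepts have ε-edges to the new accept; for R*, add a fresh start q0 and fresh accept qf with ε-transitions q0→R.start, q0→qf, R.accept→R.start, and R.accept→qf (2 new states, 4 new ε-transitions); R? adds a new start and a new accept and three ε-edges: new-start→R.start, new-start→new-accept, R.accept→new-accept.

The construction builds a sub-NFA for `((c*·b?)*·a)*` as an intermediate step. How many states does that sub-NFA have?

12

Fragment for `((c*·b?)*·a)*`:
Each of the 3 symbol leaves contributes a 2-state fragment.
  c* : 4 states
  b? : 4 states
  c*·b? : 7 states
  (c*·b?)* : 9 states
  (c*·b?)*·a : 10 states
  ((c*·b?)*·a)* : 12 states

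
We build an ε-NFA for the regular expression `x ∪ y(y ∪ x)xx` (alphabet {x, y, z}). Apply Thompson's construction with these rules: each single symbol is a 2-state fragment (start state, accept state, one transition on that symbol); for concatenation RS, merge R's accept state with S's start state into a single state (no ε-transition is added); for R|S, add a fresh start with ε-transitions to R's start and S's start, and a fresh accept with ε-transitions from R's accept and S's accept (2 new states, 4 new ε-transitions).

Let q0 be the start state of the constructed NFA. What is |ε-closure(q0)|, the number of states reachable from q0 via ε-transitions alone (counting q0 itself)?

Work bottom-up. For each fragment F, track |ε-closure(F.start)| and whether F's accept lies in that closure (i.e. whether F accepts ε). A single-symbol fragment has closure size 1 and does not accept ε.
  y ∪ x — new start ε-reaches every alternative's start; none of them accept ε, so the new accept is not reached: C = 1 + 1 + 1 = 3
  y(y ∪ x)xx — same as the first factor's closure: C = 1
  x ∪ y(y ∪ x)xx — C = 1 + 1 + 1 = 3 (the new accept is not ε-reachable since no branch accepts ε)

3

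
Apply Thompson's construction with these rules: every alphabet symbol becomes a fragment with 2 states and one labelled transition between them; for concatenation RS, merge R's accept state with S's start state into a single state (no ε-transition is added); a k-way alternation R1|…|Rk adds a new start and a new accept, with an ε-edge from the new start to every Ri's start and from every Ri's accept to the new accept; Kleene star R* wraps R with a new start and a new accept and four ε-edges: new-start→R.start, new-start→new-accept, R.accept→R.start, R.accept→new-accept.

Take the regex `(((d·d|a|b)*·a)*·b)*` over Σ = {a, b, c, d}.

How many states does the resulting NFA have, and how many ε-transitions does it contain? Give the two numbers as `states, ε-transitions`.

17, 18

Per subexpression:
Each of the 6 symbol leaves contributes 2 states and 0 ε-transitions.
  d·d = 3 states, 0 ε-transitions
  d·d|a|b = 9 states, 6 ε-transitions
  (d·d|a|b)* = 11 states, 10 ε-transitions
  (d·d|a|b)*·a = 12 states, 10 ε-transitions
  ((d·d|a|b)*·a)* = 14 states, 14 ε-transitions
  ((d·d|a|b)*·a)*·b = 15 states, 14 ε-transitions
  (((d·d|a|b)*·a)*·b)* = 17 states, 18 ε-transitions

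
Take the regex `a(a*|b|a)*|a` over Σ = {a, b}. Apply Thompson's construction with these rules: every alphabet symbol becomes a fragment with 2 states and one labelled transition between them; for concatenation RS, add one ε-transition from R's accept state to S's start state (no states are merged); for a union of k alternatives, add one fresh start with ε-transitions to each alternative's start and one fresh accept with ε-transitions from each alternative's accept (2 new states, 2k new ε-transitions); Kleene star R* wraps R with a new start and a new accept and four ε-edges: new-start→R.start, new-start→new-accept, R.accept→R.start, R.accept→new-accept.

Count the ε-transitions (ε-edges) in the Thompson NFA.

19

Building bottom-up:
Each of the 5 symbol leaves contributes 0 ε-transitions.
  a* = 4 ε-transitions
  a*|b|a = 10 ε-transitions
  (a*|b|a)* = 14 ε-transitions
  a(a*|b|a)* = 15 ε-transitions
  a(a*|b|a)*|a = 19 ε-transitions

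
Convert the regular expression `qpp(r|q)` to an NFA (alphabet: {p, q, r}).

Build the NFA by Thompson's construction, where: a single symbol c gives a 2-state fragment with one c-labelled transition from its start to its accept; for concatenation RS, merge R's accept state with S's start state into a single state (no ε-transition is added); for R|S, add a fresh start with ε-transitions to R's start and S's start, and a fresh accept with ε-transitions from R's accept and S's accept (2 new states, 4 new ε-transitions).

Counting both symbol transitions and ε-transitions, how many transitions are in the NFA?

9

Bottom-up over the parse tree:
Each of the 5 symbol leaves contributes 1 transition (1 symbol, 0 ε).
  r|q → 6 transitions (2 symbol, 4 ε)
  qpp(r|q) → 9 transitions (5 symbol, 4 ε)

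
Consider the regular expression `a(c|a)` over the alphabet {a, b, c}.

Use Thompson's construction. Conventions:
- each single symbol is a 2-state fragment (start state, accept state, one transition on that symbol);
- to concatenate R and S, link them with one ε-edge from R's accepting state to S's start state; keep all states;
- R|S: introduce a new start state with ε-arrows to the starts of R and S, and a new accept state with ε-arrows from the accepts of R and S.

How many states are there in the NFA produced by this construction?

Recursing over subexpressions:
Each of the 3 symbol leaves contributes a 2-state fragment.
  c|a = 6 states
  a(c|a) = 8 states

8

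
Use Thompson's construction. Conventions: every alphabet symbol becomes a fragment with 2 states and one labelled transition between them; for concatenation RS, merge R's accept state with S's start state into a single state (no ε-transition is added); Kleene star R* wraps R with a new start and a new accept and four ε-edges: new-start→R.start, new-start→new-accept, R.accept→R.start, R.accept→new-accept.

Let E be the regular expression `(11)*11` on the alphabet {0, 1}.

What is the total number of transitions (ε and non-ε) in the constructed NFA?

8

Recursing over subexpressions:
Each of the 4 symbol leaves contributes 1 transition (1 symbol, 0 ε).
  11 = 2 transitions (2 symbol, 0 ε)
  (11)* = 6 transitions (2 symbol, 4 ε)
  (11)*11 = 8 transitions (4 symbol, 4 ε)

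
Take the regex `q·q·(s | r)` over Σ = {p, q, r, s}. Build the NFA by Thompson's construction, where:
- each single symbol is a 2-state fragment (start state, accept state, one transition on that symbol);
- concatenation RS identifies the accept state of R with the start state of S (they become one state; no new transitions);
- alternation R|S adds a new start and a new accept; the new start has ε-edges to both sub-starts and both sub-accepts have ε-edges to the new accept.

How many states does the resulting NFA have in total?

Recursing over subexpressions:
Each of the 4 symbol leaves contributes a 2-state fragment.
  s | r → 6 states
  q·q·(s | r) → 8 states

8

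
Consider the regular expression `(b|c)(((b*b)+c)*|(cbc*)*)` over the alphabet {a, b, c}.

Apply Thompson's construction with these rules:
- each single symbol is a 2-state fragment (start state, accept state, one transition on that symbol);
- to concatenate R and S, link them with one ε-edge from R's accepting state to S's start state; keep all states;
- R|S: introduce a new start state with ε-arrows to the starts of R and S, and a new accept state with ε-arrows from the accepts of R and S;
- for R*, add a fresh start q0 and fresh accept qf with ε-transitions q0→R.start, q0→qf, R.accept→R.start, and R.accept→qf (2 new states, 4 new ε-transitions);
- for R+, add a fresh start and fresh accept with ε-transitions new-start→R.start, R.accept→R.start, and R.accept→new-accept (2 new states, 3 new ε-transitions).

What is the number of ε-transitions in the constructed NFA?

32

Per subexpression:
Each of the 8 symbol leaves contributes 0 ε-transitions.
  b|c : 4 ε-transitions
  b* : 4 ε-transitions
  b*b : 5 ε-transitions
  (b*b)+ : 8 ε-transitions
  (b*b)+c : 9 ε-transitions
  ((b*b)+c)* : 13 ε-transitions
  c* : 4 ε-transitions
  cbc* : 6 ε-transitions
  (cbc*)* : 10 ε-transitions
  ((b*b)+c)*|(cbc*)* : 27 ε-transitions
  (b|c)(((b*b)+c)*|(cbc*)*) : 32 ε-transitions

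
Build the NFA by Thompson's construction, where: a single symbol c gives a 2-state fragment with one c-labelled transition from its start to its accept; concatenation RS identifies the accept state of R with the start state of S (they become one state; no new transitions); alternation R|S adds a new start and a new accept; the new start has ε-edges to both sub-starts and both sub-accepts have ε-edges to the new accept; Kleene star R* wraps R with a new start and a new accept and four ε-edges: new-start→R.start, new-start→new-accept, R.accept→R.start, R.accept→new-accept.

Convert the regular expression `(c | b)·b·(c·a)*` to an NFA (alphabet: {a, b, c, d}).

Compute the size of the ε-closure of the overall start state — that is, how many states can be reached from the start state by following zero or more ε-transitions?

3

Compute the ε-closure size of each fragment's start state recursively; a symbol fragment's start has no outgoing ε-edge, so its closure is just itself (size 1).
  c | b : |ε-closure| = 1 + 1 + 1 = 3 (the new accept is not ε-reachable since no branch accepts ε)
  c·a : same as the first factor's closure: |ε-closure| = 1
  (c·a)* : new start has ε-edges to the inner start and to the new accept, so |ε-closure| = 2 + 1 = 3
  (c | b)·b·(c·a)* : same as the first factor's closure: |ε-closure| = 3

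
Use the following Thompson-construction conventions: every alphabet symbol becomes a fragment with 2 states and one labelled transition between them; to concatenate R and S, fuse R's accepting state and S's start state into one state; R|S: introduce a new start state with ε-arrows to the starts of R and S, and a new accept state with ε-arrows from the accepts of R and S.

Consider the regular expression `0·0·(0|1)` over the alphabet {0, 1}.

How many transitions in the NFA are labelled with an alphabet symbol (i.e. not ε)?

4

Bottom-up over the parse tree:
Each of the 4 symbol leaves contributes exactly 1 symbol transition.
  0|1 = 2 symbol transitions
  0·0·(0|1) = 4 symbol transitions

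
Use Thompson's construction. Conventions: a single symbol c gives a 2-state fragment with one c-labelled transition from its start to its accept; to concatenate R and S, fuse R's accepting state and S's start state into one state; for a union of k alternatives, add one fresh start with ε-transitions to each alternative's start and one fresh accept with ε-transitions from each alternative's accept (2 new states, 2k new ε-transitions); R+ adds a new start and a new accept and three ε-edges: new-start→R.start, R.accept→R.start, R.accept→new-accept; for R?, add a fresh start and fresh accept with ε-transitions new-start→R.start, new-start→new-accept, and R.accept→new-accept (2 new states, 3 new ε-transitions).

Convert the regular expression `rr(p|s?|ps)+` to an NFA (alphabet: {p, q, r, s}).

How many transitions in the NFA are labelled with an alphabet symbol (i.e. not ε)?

6

By structural recursion:
Each of the 6 symbol leaves contributes exactly 1 symbol transition.
  s? — 1 symbol transition
  ps — 2 symbol transitions
  p|s?|ps — 4 symbol transitions
  (p|s?|ps)+ — 4 symbol transitions
  rr(p|s?|ps)+ — 6 symbol transitions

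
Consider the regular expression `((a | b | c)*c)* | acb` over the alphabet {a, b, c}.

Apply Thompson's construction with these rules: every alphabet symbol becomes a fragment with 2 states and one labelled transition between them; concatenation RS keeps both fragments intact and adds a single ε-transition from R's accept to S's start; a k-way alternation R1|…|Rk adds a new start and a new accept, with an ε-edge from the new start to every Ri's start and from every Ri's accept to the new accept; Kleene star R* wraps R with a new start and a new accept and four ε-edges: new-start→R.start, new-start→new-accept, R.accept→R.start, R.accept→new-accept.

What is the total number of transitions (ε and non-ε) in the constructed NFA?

28

Recursing over subexpressions:
Each of the 7 symbol leaves contributes 1 transition (1 symbol, 0 ε).
  a | b | c : 9 transitions (3 symbol, 6 ε)
  (a | b | c)* : 13 transitions (3 symbol, 10 ε)
  (a | b | c)*c : 15 transitions (4 symbol, 11 ε)
  ((a | b | c)*c)* : 19 transitions (4 symbol, 15 ε)
  acb : 5 transitions (3 symbol, 2 ε)
  ((a | b | c)*c)* | acb : 28 transitions (7 symbol, 21 ε)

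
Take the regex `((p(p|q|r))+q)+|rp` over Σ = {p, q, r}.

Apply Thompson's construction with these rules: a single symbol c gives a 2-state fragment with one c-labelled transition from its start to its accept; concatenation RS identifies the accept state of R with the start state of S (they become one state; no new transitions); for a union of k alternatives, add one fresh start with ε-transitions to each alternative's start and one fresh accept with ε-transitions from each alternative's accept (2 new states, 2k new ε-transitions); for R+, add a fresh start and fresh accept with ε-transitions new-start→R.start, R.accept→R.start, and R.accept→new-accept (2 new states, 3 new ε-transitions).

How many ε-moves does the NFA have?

By structural recursion:
Each of the 7 symbol leaves contributes 0 ε-transitions.
  p|q|r = 6 ε-transitions
  p(p|q|r) = 6 ε-transitions
  (p(p|q|r))+ = 9 ε-transitions
  (p(p|q|r))+q = 9 ε-transitions
  ((p(p|q|r))+q)+ = 12 ε-transitions
  rp = 0 ε-transitions
  ((p(p|q|r))+q)+|rp = 16 ε-transitions

16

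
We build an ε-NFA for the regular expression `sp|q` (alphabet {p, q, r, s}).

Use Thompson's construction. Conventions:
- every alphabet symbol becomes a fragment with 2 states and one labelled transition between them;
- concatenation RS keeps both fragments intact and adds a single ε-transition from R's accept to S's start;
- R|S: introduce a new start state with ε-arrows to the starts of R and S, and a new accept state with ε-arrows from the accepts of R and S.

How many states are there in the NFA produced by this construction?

Building bottom-up:
Each of the 3 symbol leaves contributes a 2-state fragment.
  sp : 4 states
  sp|q : 8 states

8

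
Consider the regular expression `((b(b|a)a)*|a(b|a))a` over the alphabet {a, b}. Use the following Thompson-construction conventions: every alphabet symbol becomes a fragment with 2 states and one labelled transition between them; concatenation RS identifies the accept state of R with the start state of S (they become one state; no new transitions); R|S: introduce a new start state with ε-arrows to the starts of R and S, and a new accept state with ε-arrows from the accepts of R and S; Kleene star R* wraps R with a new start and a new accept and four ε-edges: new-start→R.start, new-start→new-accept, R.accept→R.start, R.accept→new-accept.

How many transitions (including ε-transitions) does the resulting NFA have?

Building bottom-up:
Each of the 8 symbol leaves contributes 1 transition (1 symbol, 0 ε).
  b|a — 6 transitions (2 symbol, 4 ε)
  b(b|a)a — 8 transitions (4 symbol, 4 ε)
  (b(b|a)a)* — 12 transitions (4 symbol, 8 ε)
  b|a — 6 transitions (2 symbol, 4 ε)
  a(b|a) — 7 transitions (3 symbol, 4 ε)
  (b(b|a)a)*|a(b|a) — 23 transitions (7 symbol, 16 ε)
  ((b(b|a)a)*|a(b|a))a — 24 transitions (8 symbol, 16 ε)

24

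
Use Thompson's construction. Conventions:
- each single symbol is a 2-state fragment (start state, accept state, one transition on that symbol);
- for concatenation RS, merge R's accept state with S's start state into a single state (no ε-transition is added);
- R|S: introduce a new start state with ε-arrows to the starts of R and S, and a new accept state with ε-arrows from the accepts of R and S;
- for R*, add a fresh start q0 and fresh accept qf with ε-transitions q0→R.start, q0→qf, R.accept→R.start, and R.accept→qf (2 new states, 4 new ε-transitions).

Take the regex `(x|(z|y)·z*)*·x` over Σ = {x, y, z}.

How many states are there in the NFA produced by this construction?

16

Per subexpression:
Each of the 5 symbol leaves contributes a 2-state fragment.
  z|y → 6 states
  z* → 4 states
  (z|y)·z* → 9 states
  x|(z|y)·z* → 13 states
  (x|(z|y)·z*)* → 15 states
  (x|(z|y)·z*)*·x → 16 states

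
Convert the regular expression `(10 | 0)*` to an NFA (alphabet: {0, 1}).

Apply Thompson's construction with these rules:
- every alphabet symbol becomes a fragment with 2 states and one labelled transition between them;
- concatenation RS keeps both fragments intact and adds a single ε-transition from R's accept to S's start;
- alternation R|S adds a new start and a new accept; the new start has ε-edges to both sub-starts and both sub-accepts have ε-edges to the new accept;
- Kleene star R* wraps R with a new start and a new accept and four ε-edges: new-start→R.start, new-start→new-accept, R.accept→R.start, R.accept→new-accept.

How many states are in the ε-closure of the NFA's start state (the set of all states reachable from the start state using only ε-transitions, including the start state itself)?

Compute the ε-closure size of each fragment's start state recursively; a symbol fragment's start has no outgoing ε-edge, so its closure is just itself (size 1).
  10 — same as the first factor's closure: C = 1
  10 | 0 — new start ε-reaches every alternative's start; none of them accept ε, so the new accept is not reached: C = 1 + 1 + 1 = 3
  (10 | 0)* — C = 1 (new start) + 3 (body) + 1 (new accept) = 5

5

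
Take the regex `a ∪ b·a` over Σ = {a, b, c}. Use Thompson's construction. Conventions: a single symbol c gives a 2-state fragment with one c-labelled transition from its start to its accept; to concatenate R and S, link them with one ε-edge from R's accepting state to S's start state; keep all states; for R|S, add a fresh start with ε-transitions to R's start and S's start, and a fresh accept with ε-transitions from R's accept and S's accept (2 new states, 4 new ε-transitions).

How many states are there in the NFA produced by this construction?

Per subexpression:
Each of the 3 symbol leaves contributes a 2-state fragment.
  b·a — 4 states
  a ∪ b·a — 8 states

8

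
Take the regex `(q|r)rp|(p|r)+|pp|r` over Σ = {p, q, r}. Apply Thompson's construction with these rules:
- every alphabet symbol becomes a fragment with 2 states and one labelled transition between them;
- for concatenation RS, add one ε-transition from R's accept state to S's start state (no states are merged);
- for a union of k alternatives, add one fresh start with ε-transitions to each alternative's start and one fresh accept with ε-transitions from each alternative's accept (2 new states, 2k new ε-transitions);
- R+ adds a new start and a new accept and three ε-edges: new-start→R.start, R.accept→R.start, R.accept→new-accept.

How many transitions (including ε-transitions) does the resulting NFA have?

By structural recursion:
Each of the 9 symbol leaves contributes 1 transition (1 symbol, 0 ε).
  q|r — 6 transitions (2 symbol, 4 ε)
  (q|r)rp — 10 transitions (4 symbol, 6 ε)
  p|r — 6 transitions (2 symbol, 4 ε)
  (p|r)+ — 9 transitions (2 symbol, 7 ε)
  pp — 3 transitions (2 symbol, 1 ε)
  (q|r)rp|(p|r)+|pp|r — 31 transitions (9 symbol, 22 ε)

31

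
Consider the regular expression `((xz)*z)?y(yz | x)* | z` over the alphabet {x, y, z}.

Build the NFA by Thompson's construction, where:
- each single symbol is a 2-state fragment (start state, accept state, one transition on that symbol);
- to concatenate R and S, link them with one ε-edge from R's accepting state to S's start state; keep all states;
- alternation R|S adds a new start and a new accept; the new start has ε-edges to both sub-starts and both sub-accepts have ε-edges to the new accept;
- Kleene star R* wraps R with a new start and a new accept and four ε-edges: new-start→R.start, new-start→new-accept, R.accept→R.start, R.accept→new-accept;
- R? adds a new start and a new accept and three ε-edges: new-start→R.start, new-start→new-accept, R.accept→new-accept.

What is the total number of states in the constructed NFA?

26

Recursing over subexpressions:
Each of the 8 symbol leaves contributes a 2-state fragment.
  xz : 4 states
  (xz)* : 6 states
  (xz)*z : 8 states
  ((xz)*z)? : 10 states
  yz : 4 states
  yz | x : 8 states
  (yz | x)* : 10 states
  ((xz)*z)?y(yz | x)* : 22 states
  ((xz)*z)?y(yz | x)* | z : 26 states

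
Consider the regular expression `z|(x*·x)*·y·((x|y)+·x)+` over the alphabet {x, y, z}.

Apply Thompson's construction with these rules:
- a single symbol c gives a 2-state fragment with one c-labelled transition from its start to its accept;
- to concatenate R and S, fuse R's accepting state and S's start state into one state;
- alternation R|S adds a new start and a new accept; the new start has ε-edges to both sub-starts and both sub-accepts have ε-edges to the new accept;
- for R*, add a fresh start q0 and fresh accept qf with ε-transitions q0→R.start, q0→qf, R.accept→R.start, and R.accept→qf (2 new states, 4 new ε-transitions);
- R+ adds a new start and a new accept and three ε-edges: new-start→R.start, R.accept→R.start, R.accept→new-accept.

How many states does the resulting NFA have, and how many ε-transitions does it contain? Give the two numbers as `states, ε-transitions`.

22, 22

Building bottom-up:
Each of the 7 symbol leaves contributes 2 states and 0 ε-transitions.
  x* — 4 states, 4 ε-transitions
  x*·x — 5 states, 4 ε-transitions
  (x*·x)* — 7 states, 8 ε-transitions
  x|y — 6 states, 4 ε-transitions
  (x|y)+ — 8 states, 7 ε-transitions
  (x|y)+·x — 9 states, 7 ε-transitions
  ((x|y)+·x)+ — 11 states, 10 ε-transitions
  (x*·x)*·y·((x|y)+·x)+ — 18 states, 18 ε-transitions
  z|(x*·x)*·y·((x|y)+·x)+ — 22 states, 22 ε-transitions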